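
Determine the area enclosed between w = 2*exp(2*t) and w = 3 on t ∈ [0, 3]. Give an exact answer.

-11 - 7*log(2)/2 + log(6)/2 + 5*log(3)/2 + exp(6)

The difference (2*exp(2*t)) - (3) = 2*exp(2*t) - 3 changes sign at t = -log(2)/2 + log(3)/2 inside [0, 3], so split the integral there.
∫[0,-log(2)/2 + log(3)/2] (2*exp(2*t) - 3) dt = log(2*sqrt(6)/9) + 1/2; the area of that piece is -1/2 + log(3*sqrt(6)/4).
∫[-log(2)/2 + log(3)/2,3] (2*exp(2*t) - 3) dt = -21/2 - 3*log(2)/2 + 3*log(3)/2 + exp(6).
Total area = (-1/2 + log(3*sqrt(6)/4)) + (-21/2 - 3*log(2)/2 + 3*log(3)/2 + exp(6)) = -11 - 7*log(2)/2 + log(6)/2 + 5*log(3)/2 + exp(6).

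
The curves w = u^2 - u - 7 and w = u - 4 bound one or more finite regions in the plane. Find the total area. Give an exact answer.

32/3

Set the curves equal: u^2 - u - 7 = u - 4, so u^2 - 2*u - 3 = 0, which factors as (u - 3)*(u + 1) = 0. The curves meet at u = -1, 3.
On [-1, 3], w = u - 4 is on top; that piece has area ∫[-1,3] (-(u^2 - 2*u - 3)) du = 32/3.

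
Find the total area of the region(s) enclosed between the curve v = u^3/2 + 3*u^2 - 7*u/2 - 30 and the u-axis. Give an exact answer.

517/4

The curve meets the u-axis where u^3/2 + 3*u^2 - 7*u/2 - 30 = 0, i.e. (u - 3)*(u + 4)*(u + 5)/2 = 0, at u = -5, -4, 3.
On [-5, -4] the curve lies above the axis; ∫[-5,-4] (u^3/2 + 3*u^2 - 7*u/2 - 30) du = 5/8, giving area 5/8.
On [-4, 3] the curve lies below the axis; ∫[-4,3] (u^3/2 + 3*u^2 - 7*u/2 - 30) du = -1029/8, giving area 1029/8.
Total area = 5/8 + 1029/8 = 517/4.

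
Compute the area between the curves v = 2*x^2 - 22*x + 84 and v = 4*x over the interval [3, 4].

On [3, 4], (2*x^2 - 22*x + 84) - (4*x) = 2*x^2 - 26*x + 84 is ≥ 0 throughout, so the area is a single integral of |2*x^2 - 26*x + 84|.
∫[3,4] (2*x^2 - 26*x + 84) dx = 53/3.

53/3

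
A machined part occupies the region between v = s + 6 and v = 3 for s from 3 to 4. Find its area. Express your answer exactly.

On [3, 4], (s + 6) - (3) = s + 3 is ≥ 0 throughout, so the area is a single integral of |s + 3|.
∫[3,4] (s + 3) ds = 13/2.

13/2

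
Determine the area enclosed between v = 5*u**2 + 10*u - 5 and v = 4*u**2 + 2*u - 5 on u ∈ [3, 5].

290/3

On [3, 5], (5*u**2 + 10*u - 5) - (4*u**2 + 2*u - 5) = u**2 + 8*u is ≥ 0 throughout, so the area is a single integral of |u**2 + 8*u|.
∫[3,5] (u**2 + 8*u) du = 290/3.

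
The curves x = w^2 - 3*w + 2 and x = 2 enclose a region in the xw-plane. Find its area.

Both boundary curves give x as a function of w, so integrate with respect to w. Setting them equal: w^2 - 3*w = 0, i.e. w*(w - 3) = 0, so they meet at w = 0, 3.
For w in [0, 3], x = w^2 - 3*w + 2 is on the left; area = ∫[0,3] (-(w^2 - 3*w)) dw = 9/2.

9/2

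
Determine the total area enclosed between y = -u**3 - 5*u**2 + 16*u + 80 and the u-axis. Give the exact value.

The curve meets the u-axis where -u**3 - 5*u**2 + 16*u + 80 = 0, i.e. -(u - 4)*(u + 4)*(u + 5) = 0, at u = -5, -4, 4.
On [-5, -4] the curve lies below the axis; ∫[-5,-4] (-u**3 - 5*u**2 + 16*u + 80) du = -17/12, giving area 17/12.
On [-4, 4] the curve lies above the axis; ∫[-4,4] (-u**3 - 5*u**2 + 16*u + 80) du = 1280/3, giving area 1280/3.
Total area = 17/12 + 1280/3 = 5137/12.

5137/12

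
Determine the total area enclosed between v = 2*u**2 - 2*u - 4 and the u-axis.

The curve meets the u-axis where 2*u**2 - 2*u - 4 = 0, i.e. 2*(u - 2)*(u + 1) = 0, at u = -1, 2.
On [-1, 2] the curve lies below the axis; ∫[-1,2] (2*u**2 - 2*u - 4) du = -9, giving area 9.

9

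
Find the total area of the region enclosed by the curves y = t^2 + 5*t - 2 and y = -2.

Set the curves equal: t^2 + 5*t - 2 = -2, so t^2 + 5*t = 0, which factors as t*(t + 5) = 0. The curves meet at t = -5, 0.
On [-5, 0], y = -2 is on top; that piece has area ∫[-5,0] (-(t^2 + 5*t)) dt = 125/6.

125/6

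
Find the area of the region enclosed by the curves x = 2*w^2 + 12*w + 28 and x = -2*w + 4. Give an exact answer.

1/3

Both boundary curves give x as a function of w, so integrate with respect to w. Setting them equal: 2*w^2 + 14*w + 24 = 0, i.e. 2*(w + 3)*(w + 4) = 0, so they meet at w = -4, -3.
For w in [-4, -3], x = 2*w^2 + 12*w + 28 is on the left; area = ∫[-4,-3] (-(2*w^2 + 14*w + 24)) dw = 1/3.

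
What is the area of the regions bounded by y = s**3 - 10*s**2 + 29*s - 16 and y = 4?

Set the curves equal: s**3 - 10*s**2 + 29*s - 16 = 4, so s**3 - 10*s**2 + 29*s - 20 = 0, which factors as (s - 5)*(s - 4)*(s - 1) = 0. The curves meet at s = 1, 4, 5.
On [1, 4], y = s**3 - 10*s**2 + 29*s - 16 is on top; that piece has area ∫[1,4] (s**3 - 10*s**2 + 29*s - 20) ds = 45/4.
On [4, 5], y = 4 is on top; that piece has area ∫[4,5] (-(s**3 - 10*s**2 + 29*s - 20)) ds = 7/12.
Total enclosed area = 45/4 + 7/12 = 71/6.

71/6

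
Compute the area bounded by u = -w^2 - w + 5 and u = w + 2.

Both boundary curves give u as a function of w, so integrate with respect to w. Setting them equal: -w^2 - 2*w + 3 = 0, i.e. -(w - 1)*(w + 3) = 0, so they meet at w = -3, 1.
For w in [-3, 1], u = -w^2 - w + 5 is on the right; area = ∫[-3,1] (-w^2 - 2*w + 3) dw = 32/3.

32/3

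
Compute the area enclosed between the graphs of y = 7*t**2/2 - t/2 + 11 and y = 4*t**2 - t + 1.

243/4

Set the curves equal: 7*t**2/2 - t/2 + 11 = 4*t**2 - t + 1, so -t**2/2 + t/2 + 10 = 0, which factors as -(t - 5)*(t + 4)/2 = 0. The curves meet at t = -4, 5.
On [-4, 5], y = 7*t**2/2 - t/2 + 11 is on top; that piece has area ∫[-4,5] (-t**2/2 + t/2 + 10) dt = 243/4.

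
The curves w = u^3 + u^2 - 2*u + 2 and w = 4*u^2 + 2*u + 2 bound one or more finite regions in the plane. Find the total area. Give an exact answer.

Set the curves equal: u^3 + u^2 - 2*u + 2 = 4*u^2 + 2*u + 2, so u^3 - 3*u^2 - 4*u = 0, which factors as u*(u - 4)*(u + 1) = 0. The curves meet at u = -1, 0, 4.
On [-1, 0], w = u^3 + u^2 - 2*u + 2 is on top; that piece has area ∫[-1,0] (u^3 - 3*u^2 - 4*u) du = 3/4.
On [0, 4], w = 4*u^2 + 2*u + 2 is on top; that piece has area ∫[0,4] (-(u^3 - 3*u^2 - 4*u)) du = 32.
Total enclosed area = 3/4 + 32 = 131/4.

131/4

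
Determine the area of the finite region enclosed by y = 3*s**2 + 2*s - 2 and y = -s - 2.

1/2

Set the curves equal: 3*s**2 + 2*s - 2 = -s - 2, so 3*s**2 + 3*s = 0, which factors as 3*s*(s + 1) = 0. The curves meet at s = -1, 0.
On [-1, 0], y = -s - 2 is on top; that piece has area ∫[-1,0] (-(3*s**2 + 3*s)) ds = 1/2.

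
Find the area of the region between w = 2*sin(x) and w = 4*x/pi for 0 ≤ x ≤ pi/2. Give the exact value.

2 - pi/2

On [0, pi/2], (2*sin(x)) - (4*x/pi) = -4*x/pi + 2*sin(x) is ≥ 0 throughout, so the area is a single integral of |-4*x/pi + 2*sin(x)|.
∫[0,pi/2] (-4*x/pi + 2*sin(x)) dx = 2 - pi/2.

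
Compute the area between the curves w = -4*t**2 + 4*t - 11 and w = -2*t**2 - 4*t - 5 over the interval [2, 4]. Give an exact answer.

4

The difference (-4*t**2 + 4*t - 11) - (-2*t**2 - 4*t - 5) = -2*t**2 + 8*t - 6 changes sign at t = 3 inside [2, 4], so split the integral there.
∫[2,3] (-2*t**2 + 8*t - 6) dt = 4/3.
∫[3,4] (-2*t**2 + 8*t - 6) dt = -8/3; the area of that piece is 8/3.
Total area = 4/3 + 8/3 = 4.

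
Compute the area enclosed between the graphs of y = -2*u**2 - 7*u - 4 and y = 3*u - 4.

Set the curves equal: -2*u**2 - 7*u - 4 = 3*u - 4, so -2*u**2 - 10*u = 0, which factors as -2*u*(u + 5) = 0. The curves meet at u = -5, 0.
On [-5, 0], y = -2*u**2 - 7*u - 4 is on top; that piece has area ∫[-5,0] (-2*u**2 - 10*u) du = 125/3.

125/3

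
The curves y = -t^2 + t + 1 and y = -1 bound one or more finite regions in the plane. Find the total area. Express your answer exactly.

9/2

Set the curves equal: -t^2 + t + 1 = -1, so -t^2 + t + 2 = 0, which factors as -(t - 2)*(t + 1) = 0. The curves meet at t = -1, 2.
On [-1, 2], y = -t^2 + t + 1 is on top; that piece has area ∫[-1,2] (-t^2 + t + 2) dt = 9/2.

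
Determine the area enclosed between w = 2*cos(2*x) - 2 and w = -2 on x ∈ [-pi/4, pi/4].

2

On [-pi/4, pi/4], (2*cos(2*x) - 2) - (-2) = 2*cos(2*x) is ≥ 0 throughout, so the area is a single integral of |2*cos(2*x)|.
∫[-pi/4,pi/4] (2*cos(2*x)) dx = 2.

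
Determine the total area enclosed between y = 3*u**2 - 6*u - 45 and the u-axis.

256

The curve meets the u-axis where 3*u**2 - 6*u - 45 = 0, i.e. 3*(u - 5)*(u + 3) = 0, at u = -3, 5.
On [-3, 5] the curve lies below the axis; ∫[-3,5] (3*u**2 - 6*u - 45) du = -256, giving area 256.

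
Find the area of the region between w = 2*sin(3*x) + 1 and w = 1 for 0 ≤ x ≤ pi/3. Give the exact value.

On [0, pi/3], (2*sin(3*x) + 1) - (1) = 2*sin(3*x) is ≥ 0 throughout, so the area is a single integral of |2*sin(3*x)|.
∫[0,pi/3] (2*sin(3*x)) dx = 4/3.

4/3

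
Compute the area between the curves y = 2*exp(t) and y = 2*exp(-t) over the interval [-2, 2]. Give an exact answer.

-8 + 4*exp(-2) + 4*exp(2)

The difference (2*exp(t)) - (2*exp(-t)) = 2*exp(t) - 2*exp(-t) changes sign at t = 0 inside [-2, 2], so split the integral there.
∫[-2,0] (2*exp(t) - 2*exp(-t)) dt = -2*exp(2) - 2*exp(-2) + 4; the area of that piece is -4 + 2*exp(-2) + 2*exp(2).
∫[0,2] (2*exp(t) - 2*exp(-t)) dt = -4 + 2*exp(-2) + 2*exp(2).
Total area = (-4 + 2*exp(-2) + 2*exp(2)) + (-4 + 2*exp(-2) + 2*exp(2)) = -8 + 4*exp(-2) + 4*exp(2).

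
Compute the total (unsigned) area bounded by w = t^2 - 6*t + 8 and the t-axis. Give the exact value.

The curve meets the t-axis where t^2 - 6*t + 8 = 0, i.e. (t - 4)*(t - 2) = 0, at t = 2, 4.
On [2, 4] the curve lies below the axis; ∫[2,4] (t^2 - 6*t + 8) dt = -4/3, giving area 4/3.

4/3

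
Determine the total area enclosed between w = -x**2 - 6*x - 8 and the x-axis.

The curve meets the x-axis where -x**2 - 6*x - 8 = 0, i.e. -(x + 2)*(x + 4) = 0, at x = -4, -2.
On [-4, -2] the curve lies above the axis; ∫[-4,-2] (-x**2 - 6*x - 8) dx = 4/3, giving area 4/3.

4/3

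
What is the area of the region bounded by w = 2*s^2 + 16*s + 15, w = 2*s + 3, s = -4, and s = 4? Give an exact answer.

The difference (2*s^2 + 16*s + 15) - (2*s + 3) = 2*s^2 + 14*s + 12 changes sign at s = -1 inside [-4, 4], so split the integral there.
∫[-4,-1] (2*s^2 + 14*s + 12) ds = -27; the area of that piece is 27.
∫[-1,4] (2*s^2 + 14*s + 12) ds = 625/3.
Total area = 27 + 625/3 = 706/3.

706/3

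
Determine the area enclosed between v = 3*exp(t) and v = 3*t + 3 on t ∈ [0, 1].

-15/2 + 3*exp(1)

On [0, 1], (3*exp(t)) - (3*t + 3) = -3*t + 3*exp(t) - 3 is ≥ 0 throughout, so the area is a single integral of |-3*t + 3*exp(t) - 3|.
∫[0,1] (-3*t + 3*exp(t) - 3) dt = -15/2 + 3*exp(1).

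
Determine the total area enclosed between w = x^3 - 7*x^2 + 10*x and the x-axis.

253/12

The curve meets the x-axis where x^3 - 7*x^2 + 10*x = 0, i.e. x*(x - 5)*(x - 2) = 0, at x = 0, 2, 5.
On [0, 2] the curve lies above the axis; ∫[0,2] (x^3 - 7*x^2 + 10*x) dx = 16/3, giving area 16/3.
On [2, 5] the curve lies below the axis; ∫[2,5] (x^3 - 7*x^2 + 10*x) dx = -63/4, giving area 63/4.
Total area = 16/3 + 63/4 = 253/12.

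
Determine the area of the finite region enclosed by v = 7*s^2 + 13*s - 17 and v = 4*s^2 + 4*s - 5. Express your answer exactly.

Set the curves equal: 7*s^2 + 13*s - 17 = 4*s^2 + 4*s - 5, so 3*s^2 + 9*s - 12 = 0, which factors as 3*(s - 1)*(s + 4) = 0. The curves meet at s = -4, 1.
On [-4, 1], v = 4*s^2 + 4*s - 5 is on top; that piece has area ∫[-4,1] (-(3*s^2 + 9*s - 12)) ds = 125/2.

125/2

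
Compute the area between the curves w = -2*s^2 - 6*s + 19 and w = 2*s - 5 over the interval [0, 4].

The difference (-2*s^2 - 6*s + 19) - (2*s - 5) = -2*s^2 - 8*s + 24 changes sign at s = 2 inside [0, 4], so split the integral there.
∫[0,2] (-2*s^2 - 8*s + 24) ds = 80/3.
∫[2,4] (-2*s^2 - 8*s + 24) ds = -112/3; the area of that piece is 112/3.
Total area = 80/3 + 112/3 = 64.

64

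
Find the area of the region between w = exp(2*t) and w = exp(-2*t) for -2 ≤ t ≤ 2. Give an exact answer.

The difference (exp(2*t)) - (exp(-2*t)) = exp(2*t) - exp(-2*t) changes sign at t = 0 inside [-2, 2], so split the integral there.
∫[-2,0] (exp(2*t) - exp(-2*t)) dt = -exp(4)/2 - exp(-4)/2 + 1; the area of that piece is -1 + exp(-4)/2 + exp(4)/2.
∫[0,2] (exp(2*t) - exp(-2*t)) dt = -1 + exp(-4)/2 + exp(4)/2.
Total area = (-1 + exp(-4)/2 + exp(4)/2) + (-1 + exp(-4)/2 + exp(4)/2) = -2 + exp(-4) + exp(4).

-2 + exp(-4) + exp(4)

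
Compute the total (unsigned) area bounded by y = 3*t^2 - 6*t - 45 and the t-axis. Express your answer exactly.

256

The curve meets the t-axis where 3*t^2 - 6*t - 45 = 0, i.e. 3*(t - 5)*(t + 3) = 0, at t = -3, 5.
On [-3, 5] the curve lies below the axis; ∫[-3,5] (3*t^2 - 6*t - 45) dt = -256, giving area 256.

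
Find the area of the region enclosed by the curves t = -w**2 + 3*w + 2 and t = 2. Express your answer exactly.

9/2

Both boundary curves give t as a function of w, so integrate with respect to w. Setting them equal: -w**2 + 3*w = 0, i.e. -w*(w - 3) = 0, so they meet at w = 0, 3.
For w in [0, 3], t = -w**2 + 3*w + 2 is on the right; area = ∫[0,3] (-w**2 + 3*w) dw = 9/2.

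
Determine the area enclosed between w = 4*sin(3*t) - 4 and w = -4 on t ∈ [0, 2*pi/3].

16/3

The difference (4*sin(3*t) - 4) - (-4) = 4*sin(3*t) changes sign at t = pi/3 inside [0, 2*pi/3], so split the integral there.
∫[0,pi/3] (4*sin(3*t)) dt = 8/3.
∫[pi/3,2*pi/3] (4*sin(3*t)) dt = -8/3; the area of that piece is 8/3.
Total area = 8/3 + 8/3 = 16/3.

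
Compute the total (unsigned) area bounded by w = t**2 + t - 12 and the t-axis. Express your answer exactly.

The curve meets the t-axis where t**2 + t - 12 = 0, i.e. (t - 3)*(t + 4) = 0, at t = -4, 3.
On [-4, 3] the curve lies below the axis; ∫[-4,3] (t**2 + t - 12) dt = -343/6, giving area 343/6.

343/6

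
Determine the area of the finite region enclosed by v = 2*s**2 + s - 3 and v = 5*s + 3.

64/3

Set the curves equal: 2*s**2 + s - 3 = 5*s + 3, so 2*s**2 - 4*s - 6 = 0, which factors as 2*(s - 3)*(s + 1) = 0. The curves meet at s = -1, 3.
On [-1, 3], v = 5*s + 3 is on top; that piece has area ∫[-1,3] (-(2*s**2 - 4*s - 6)) ds = 64/3.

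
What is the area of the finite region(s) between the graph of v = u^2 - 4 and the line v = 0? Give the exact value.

The curve meets the u-axis where u^2 - 4 = 0, i.e. (u - 2)*(u + 2) = 0, at u = -2, 2.
On [-2, 2] the curve lies below the axis; ∫[-2,2] (u^2 - 4) du = -32/3, giving area 32/3.

32/3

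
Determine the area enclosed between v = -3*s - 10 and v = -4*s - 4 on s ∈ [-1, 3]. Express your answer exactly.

20

On [-1, 3], (-3*s - 10) - (-4*s - 4) = s - 6 is ≤ 0 throughout, so the area is a single integral of |s - 6|.
∫[-1,3] (s - 6) ds = -20; the area of that piece is 20.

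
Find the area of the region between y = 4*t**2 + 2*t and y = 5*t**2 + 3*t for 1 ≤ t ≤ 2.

23/6

On [1, 2], (4*t**2 + 2*t) - (5*t**2 + 3*t) = -t**2 - t is ≤ 0 throughout, so the area is a single integral of |-t**2 - t|.
∫[1,2] (-t**2 - t) dt = -23/6; the area of that piece is 23/6.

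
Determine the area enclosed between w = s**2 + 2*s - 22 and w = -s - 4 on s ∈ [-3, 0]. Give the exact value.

On [-3, 0], (s**2 + 2*s - 22) - (-s - 4) = s**2 + 3*s - 18 is ≤ 0 throughout, so the area is a single integral of |s**2 + 3*s - 18|.
∫[-3,0] (s**2 + 3*s - 18) ds = -117/2; the area of that piece is 117/2.

117/2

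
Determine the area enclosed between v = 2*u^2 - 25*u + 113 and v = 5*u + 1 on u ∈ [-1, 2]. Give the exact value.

On [-1, 2], (2*u^2 - 25*u + 113) - (5*u + 1) = 2*u^2 - 30*u + 112 is ≥ 0 throughout, so the area is a single integral of |2*u^2 - 30*u + 112|.
∫[-1,2] (2*u^2 - 30*u + 112) du = 297.

297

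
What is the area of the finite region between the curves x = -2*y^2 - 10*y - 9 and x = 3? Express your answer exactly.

Both boundary curves give x as a function of y, so integrate with respect to y. Setting them equal: -2*y^2 - 10*y - 12 = 0, i.e. -2*(y + 2)*(y + 3) = 0, so they meet at y = -3, -2.
For y in [-3, -2], x = -2*y^2 - 10*y - 9 is on the right; area = ∫[-3,-2] (-2*y^2 - 10*y - 12) dy = 1/3.

1/3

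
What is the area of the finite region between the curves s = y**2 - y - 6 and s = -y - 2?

32/3

Both boundary curves give s as a function of y, so integrate with respect to y. Setting them equal: y**2 - 4 = 0, i.e. (y - 2)*(y + 2) = 0, so they meet at y = -2, 2.
For y in [-2, 2], s = y**2 - y - 6 is on the left; area = ∫[-2,2] (-(y**2 - 4)) dy = 32/3.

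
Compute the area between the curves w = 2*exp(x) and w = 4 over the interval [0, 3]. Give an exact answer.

-18 + 8*log(2) + 2*exp(3)

The difference (2*exp(x)) - (4) = 2*exp(x) - 4 changes sign at x = log(2) inside [0, 3], so split the integral there.
∫[0,log(2)] (2*exp(x) - 4) dx = 2 - log(16); the area of that piece is -2 + log(16).
∫[log(2),3] (2*exp(x) - 4) dx = -16 + 4*log(2) + 2*exp(3).
Total area = (-2 + log(16)) + (-16 + 4*log(2) + 2*exp(3)) = -18 + 8*log(2) + 2*exp(3).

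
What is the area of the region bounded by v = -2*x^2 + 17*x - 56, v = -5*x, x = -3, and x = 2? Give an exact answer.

On [-3, 2], (-2*x^2 + 17*x - 56) - (-5*x) = -2*x^2 + 22*x - 56 is ≤ 0 throughout, so the area is a single integral of |-2*x^2 + 22*x - 56|.
∫[-3,2] (-2*x^2 + 22*x - 56) dx = -1075/3; the area of that piece is 1075/3.

1075/3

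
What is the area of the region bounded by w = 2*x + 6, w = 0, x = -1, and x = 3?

On [-1, 3], (2*x + 6) - (0) = 2*x + 6 is ≥ 0 throughout, so the area is a single integral of |2*x + 6|.
∫[-1,3] (2*x + 6) dx = 32.

32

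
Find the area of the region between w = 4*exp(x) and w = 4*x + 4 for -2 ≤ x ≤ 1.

On [-2, 1], (4*exp(x)) - (4*x + 4) = -4*x + 4*exp(x) - 4 is ≥ 0 throughout, so the area is a single integral of |-4*x + 4*exp(x) - 4|.
∫[-2,1] (-4*x + 4*exp(x) - 4) dx = -6 - 4*exp(-2) + 4*exp(1).

-6 - 4*exp(-2) + 4*exp(1)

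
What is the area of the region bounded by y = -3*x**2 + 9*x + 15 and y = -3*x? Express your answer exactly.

Set the curves equal: -3*x**2 + 9*x + 15 = -3*x, so -3*x**2 + 12*x + 15 = 0, which factors as -3*(x - 5)*(x + 1) = 0. The curves meet at x = -1, 5.
On [-1, 5], y = -3*x**2 + 9*x + 15 is on top; that piece has area ∫[-1,5] (-3*x**2 + 12*x + 15) dx = 108.

108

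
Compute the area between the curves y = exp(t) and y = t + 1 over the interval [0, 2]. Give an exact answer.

-5 + exp(2)

On [0, 2], (exp(t)) - (t + 1) = -t + exp(t) - 1 is ≥ 0 throughout, so the area is a single integral of |-t + exp(t) - 1|.
∫[0,2] (-t + exp(t) - 1) dt = -5 + exp(2).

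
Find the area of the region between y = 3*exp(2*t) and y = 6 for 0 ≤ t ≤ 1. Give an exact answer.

-21/2 + 6*log(2) + 3*exp(2)/2

The difference (3*exp(2*t)) - (6) = 3*exp(2*t) - 6 changes sign at t = log(2)/2 inside [0, 1], so split the integral there.
∫[0,log(2)/2] (3*exp(2*t) - 6) dt = 3/2 - log(8); the area of that piece is -3/2 + log(8).
∫[log(2)/2,1] (3*exp(2*t) - 6) dt = -9 + 3*log(2) + 3*exp(2)/2.
Total area = (-3/2 + log(8)) + (-9 + 3*log(2) + 3*exp(2)/2) = -21/2 + 6*log(2) + 3*exp(2)/2.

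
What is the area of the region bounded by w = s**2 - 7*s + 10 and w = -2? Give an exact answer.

Set the curves equal: s**2 - 7*s + 10 = -2, so s**2 - 7*s + 12 = 0, which factors as (s - 4)*(s - 3) = 0. The curves meet at s = 3, 4.
On [3, 4], w = -2 is on top; that piece has area ∫[3,4] (-(s**2 - 7*s + 12)) ds = 1/6.

1/6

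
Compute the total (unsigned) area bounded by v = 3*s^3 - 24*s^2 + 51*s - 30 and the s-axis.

The curve meets the s-axis where 3*s^3 - 24*s^2 + 51*s - 30 = 0, i.e. 3*(s - 5)*(s - 2)*(s - 1) = 0, at s = 1, 2, 5.
On [1, 2] the curve lies above the axis; ∫[1,2] (3*s^3 - 24*s^2 + 51*s - 30) ds = 7/4, giving area 7/4.
On [2, 5] the curve lies below the axis; ∫[2,5] (3*s^3 - 24*s^2 + 51*s - 30) ds = -135/4, giving area 135/4.
Total area = 7/4 + 135/4 = 71/2.

71/2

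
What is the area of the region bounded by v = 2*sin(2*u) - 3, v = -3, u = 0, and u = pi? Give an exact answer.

4

The difference (2*sin(2*u) - 3) - (-3) = 2*sin(2*u) changes sign at u = pi/2 inside [0, pi], so split the integral there.
∫[0,pi/2] (2*sin(2*u)) du = 2.
∫[pi/2,pi] (2*sin(2*u)) du = -2; the area of that piece is 2.
Total area = 2 + 2 = 4.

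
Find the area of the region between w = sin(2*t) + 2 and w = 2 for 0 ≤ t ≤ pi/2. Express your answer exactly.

On [0, pi/2], (sin(2*t) + 2) - (2) = sin(2*t) is ≥ 0 throughout, so the area is a single integral of |sin(2*t)|.
∫[0,pi/2] (sin(2*t)) dt = 1.

1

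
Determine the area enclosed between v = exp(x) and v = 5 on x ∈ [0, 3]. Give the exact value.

-24 + 10*log(5) + exp(3)

The difference (exp(x)) - (5) = exp(x) - 5 changes sign at x = log(5) inside [0, 3], so split the integral there.
∫[0,log(5)] (exp(x) - 5) dx = 4 - log(3125); the area of that piece is -4 + log(3125).
∫[log(5),3] (exp(x) - 5) dx = -20 + 5*log(5) + exp(3).
Total area = (-4 + log(3125)) + (-20 + 5*log(5) + exp(3)) = -24 + 10*log(5) + exp(3).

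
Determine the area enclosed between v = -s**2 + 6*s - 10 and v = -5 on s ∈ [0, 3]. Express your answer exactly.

23/3

The difference (-s**2 + 6*s - 10) - (-5) = -s**2 + 6*s - 5 changes sign at s = 1 inside [0, 3], so split the integral there.
∫[0,1] (-s**2 + 6*s - 5) ds = -7/3; the area of that piece is 7/3.
∫[1,3] (-s**2 + 6*s - 5) ds = 16/3.
Total area = 7/3 + 16/3 = 23/3.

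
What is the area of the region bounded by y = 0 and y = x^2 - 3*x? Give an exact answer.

Set the curves equal: 0 = x^2 - 3*x, so -x^2 + 3*x = 0, which factors as -x*(x - 3) = 0. The curves meet at x = 0, 3.
On [0, 3], y = 0 is on top; that piece has area ∫[0,3] (-x^2 + 3*x) dx = 9/2.

9/2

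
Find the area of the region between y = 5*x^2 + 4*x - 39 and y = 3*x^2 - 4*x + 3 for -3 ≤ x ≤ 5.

784/3

The difference (5*x^2 + 4*x - 39) - (3*x^2 - 4*x + 3) = 2*x^2 + 8*x - 42 changes sign at x = 3 inside [-3, 5], so split the integral there.
∫[-3,3] (2*x^2 + 8*x - 42) dx = -216; the area of that piece is 216.
∫[3,5] (2*x^2 + 8*x - 42) dx = 136/3.
Total area = 216 + 136/3 = 784/3.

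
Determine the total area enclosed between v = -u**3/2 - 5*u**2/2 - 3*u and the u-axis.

The curve meets the u-axis where -u**3/2 - 5*u**2/2 - 3*u = 0, i.e. -u*(u + 2)*(u + 3)/2 = 0, at u = -3, -2, 0.
On [-3, -2] the curve lies below the axis; ∫[-3,-2] (-u**3/2 - 5*u**2/2 - 3*u) du = -5/24, giving area 5/24.
On [-2, 0] the curve lies above the axis; ∫[-2,0] (-u**3/2 - 5*u**2/2 - 3*u) du = 4/3, giving area 4/3.
Total area = 5/24 + 4/3 = 37/24.

37/24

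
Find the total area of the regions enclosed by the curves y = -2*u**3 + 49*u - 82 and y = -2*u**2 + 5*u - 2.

3901/6

Set the curves equal: -2*u**3 + 49*u - 82 = -2*u**2 + 5*u - 2, so -2*u**3 + 2*u**2 + 44*u - 80 = 0, which factors as -2*(u - 4)*(u - 2)*(u + 5) = 0. The curves meet at u = -5, 2, 4.
On [-5, 2], y = -2*u**2 + 5*u - 2 is on top; that piece has area ∫[-5,2] (-(-2*u**3 + 2*u**2 + 44*u - 80)) du = 3773/6.
On [2, 4], y = -2*u**3 + 49*u - 82 is on top; that piece has area ∫[2,4] (-2*u**3 + 2*u**2 + 44*u - 80) du = 64/3.
Total enclosed area = 3773/6 + 64/3 = 3901/6.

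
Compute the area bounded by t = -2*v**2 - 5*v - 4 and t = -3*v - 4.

1/3

Both boundary curves give t as a function of v, so integrate with respect to v. Setting them equal: -2*v**2 - 2*v = 0, i.e. -2*v*(v + 1) = 0, so they meet at v = -1, 0.
For v in [-1, 0], t = -2*v**2 - 5*v - 4 is on the right; area = ∫[-1,0] (-2*v**2 - 2*v) dv = 1/3.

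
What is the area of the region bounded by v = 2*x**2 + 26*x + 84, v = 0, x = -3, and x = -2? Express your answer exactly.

On [-3, -2], (2*x**2 + 26*x + 84) - (0) = 2*x**2 + 26*x + 84 is ≥ 0 throughout, so the area is a single integral of |2*x**2 + 26*x + 84|.
∫[-3,-2] (2*x**2 + 26*x + 84) dx = 95/3.

95/3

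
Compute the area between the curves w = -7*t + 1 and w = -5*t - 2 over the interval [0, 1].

2

On [0, 1], (-7*t + 1) - (-5*t - 2) = -2*t + 3 is ≥ 0 throughout, so the area is a single integral of |-2*t + 3|.
∫[0,1] (-2*t + 3) dt = 2.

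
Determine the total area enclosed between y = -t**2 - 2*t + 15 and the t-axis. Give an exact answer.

256/3

The curve meets the t-axis where -t**2 - 2*t + 15 = 0, i.e. -(t - 3)*(t + 5) = 0, at t = -5, 3.
On [-5, 3] the curve lies above the axis; ∫[-5,3] (-t**2 - 2*t + 15) dt = 256/3, giving area 256/3.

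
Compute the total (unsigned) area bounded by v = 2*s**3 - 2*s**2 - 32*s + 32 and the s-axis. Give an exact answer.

The curve meets the s-axis where 2*s**3 - 2*s**2 - 32*s + 32 = 0, i.e. 2*(s - 4)*(s - 1)*(s + 4) = 0, at s = -4, 1, 4.
On [-4, 1] the curve lies above the axis; ∫[-4,1] (2*s**3 - 2*s**2 - 32*s + 32) ds = 1375/6, giving area 1375/6.
On [1, 4] the curve lies below the axis; ∫[1,4] (2*s**3 - 2*s**2 - 32*s + 32) ds = -117/2, giving area 117/2.
Total area = 1375/6 + 117/2 = 863/3.

863/3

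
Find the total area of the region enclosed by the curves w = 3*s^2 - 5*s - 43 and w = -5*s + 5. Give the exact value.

256

Set the curves equal: 3*s^2 - 5*s - 43 = -5*s + 5, so 3*s^2 - 48 = 0, which factors as 3*(s - 4)*(s + 4) = 0. The curves meet at s = -4, 4.
On [-4, 4], w = -5*s + 5 is on top; that piece has area ∫[-4,4] (-(3*s^2 - 48)) ds = 256.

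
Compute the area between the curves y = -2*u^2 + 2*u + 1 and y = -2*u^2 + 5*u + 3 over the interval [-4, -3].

On [-4, -3], (-2*u^2 + 2*u + 1) - (-2*u^2 + 5*u + 3) = -3*u - 2 is ≥ 0 throughout, so the area is a single integral of |-3*u - 2|.
∫[-4,-3] (-3*u - 2) du = 17/2.

17/2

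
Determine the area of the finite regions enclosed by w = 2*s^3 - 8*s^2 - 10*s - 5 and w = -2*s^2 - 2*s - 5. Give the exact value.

Set the curves equal: 2*s^3 - 8*s^2 - 10*s - 5 = -2*s^2 - 2*s - 5, so 2*s^3 - 6*s^2 - 8*s = 0, which factors as 2*s*(s - 4)*(s + 1) = 0. The curves meet at s = -1, 0, 4.
On [-1, 0], w = 2*s^3 - 8*s^2 - 10*s - 5 is on top; that piece has area ∫[-1,0] (2*s^3 - 6*s^2 - 8*s) ds = 3/2.
On [0, 4], w = -2*s^2 - 2*s - 5 is on top; that piece has area ∫[0,4] (-(2*s^3 - 6*s^2 - 8*s)) ds = 64.
Total enclosed area = 3/2 + 64 = 131/2.

131/2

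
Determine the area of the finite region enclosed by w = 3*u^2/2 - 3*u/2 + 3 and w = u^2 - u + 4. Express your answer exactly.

Set the curves equal: 3*u^2/2 - 3*u/2 + 3 = u^2 - u + 4, so u^2/2 - u/2 - 1 = 0, which factors as (u - 2)*(u + 1)/2 = 0. The curves meet at u = -1, 2.
On [-1, 2], w = u^2 - u + 4 is on top; that piece has area ∫[-1,2] (-(u^2/2 - u/2 - 1)) du = 9/4.

9/4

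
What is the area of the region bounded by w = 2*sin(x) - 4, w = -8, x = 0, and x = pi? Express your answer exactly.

On [0, pi], (2*sin(x) - 4) - (-8) = 2*sin(x) + 4 is ≥ 0 throughout, so the area is a single integral of |2*sin(x) + 4|.
∫[0,pi] (2*sin(x) + 4) dx = 4 + 4*pi.

4 + 4*pi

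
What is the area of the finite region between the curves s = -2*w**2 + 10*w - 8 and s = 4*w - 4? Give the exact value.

Both boundary curves give s as a function of w, so integrate with respect to w. Setting them equal: -2*w**2 + 6*w - 4 = 0, i.e. -2*(w - 2)*(w - 1) = 0, so they meet at w = 1, 2.
For w in [1, 2], s = -2*w**2 + 10*w - 8 is on the right; area = ∫[1,2] (-2*w**2 + 6*w - 4) dw = 1/3.

1/3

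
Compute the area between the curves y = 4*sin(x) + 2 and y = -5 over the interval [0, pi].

On [0, pi], (4*sin(x) + 2) - (-5) = 4*sin(x) + 7 is ≥ 0 throughout, so the area is a single integral of |4*sin(x) + 7|.
∫[0,pi] (4*sin(x) + 7) dx = 8 + 7*pi.

8 + 7*pi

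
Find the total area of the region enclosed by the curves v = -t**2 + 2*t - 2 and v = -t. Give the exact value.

1/6

Set the curves equal: -t**2 + 2*t - 2 = -t, so -t**2 + 3*t - 2 = 0, which factors as -(t - 2)*(t - 1) = 0. The curves meet at t = 1, 2.
On [1, 2], v = -t**2 + 2*t - 2 is on top; that piece has area ∫[1,2] (-t**2 + 3*t - 2) dt = 1/6.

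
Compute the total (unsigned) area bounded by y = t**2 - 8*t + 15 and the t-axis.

4/3

The curve meets the t-axis where t**2 - 8*t + 15 = 0, i.e. (t - 5)*(t - 3) = 0, at t = 3, 5.
On [3, 5] the curve lies below the axis; ∫[3,5] (t**2 - 8*t + 15) dt = -4/3, giving area 4/3.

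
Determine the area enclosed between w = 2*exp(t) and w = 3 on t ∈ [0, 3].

-13 - 6*log(2) + 6*log(3) + 2*exp(3)

The difference (2*exp(t)) - (3) = 2*exp(t) - 3 changes sign at t = log(3/2) inside [0, 3], so split the integral there.
∫[0,log(3/2)] (2*exp(t) - 3) dt = log(8/27) + 1; the area of that piece is -1 + log(27/8).
∫[log(3/2),3] (2*exp(t) - 3) dt = -12 - 3*log(2) + 3*log(3) + 2*exp(3).
Total area = (-1 + log(27/8)) + (-12 - 3*log(2) + 3*log(3) + 2*exp(3)) = -13 - 6*log(2) + 6*log(3) + 2*exp(3).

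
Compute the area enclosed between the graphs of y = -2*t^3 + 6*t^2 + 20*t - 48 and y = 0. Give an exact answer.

Set the curves equal: -2*t^3 + 6*t^2 + 20*t - 48 = 0, so -2*t^3 + 6*t^2 + 20*t - 48 = 0, which factors as -2*(t - 4)*(t - 2)*(t + 3) = 0. The curves meet at t = -3, 2, 4.
On [-3, 2], y = 0 is on top; that piece has area ∫[-3,2] (-(-2*t^3 + 6*t^2 + 20*t - 48)) dt = 375/2.
On [2, 4], y = -2*t^3 + 6*t^2 + 20*t - 48 is on top; that piece has area ∫[2,4] (-2*t^3 + 6*t^2 + 20*t - 48) dt = 16.
Total enclosed area = 375/2 + 16 = 407/2.

407/2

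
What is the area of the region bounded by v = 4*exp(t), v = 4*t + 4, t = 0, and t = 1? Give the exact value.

On [0, 1], (4*exp(t)) - (4*t + 4) = -4*t + 4*exp(t) - 4 is ≥ 0 throughout, so the area is a single integral of |-4*t + 4*exp(t) - 4|.
∫[0,1] (-4*t + 4*exp(t) - 4) dt = -10 + 4*exp(1).

-10 + 4*exp(1)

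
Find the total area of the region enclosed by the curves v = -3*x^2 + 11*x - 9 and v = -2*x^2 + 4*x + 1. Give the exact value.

Set the curves equal: -3*x^2 + 11*x - 9 = -2*x^2 + 4*x + 1, so -x^2 + 7*x - 10 = 0, which factors as -(x - 5)*(x - 2) = 0. The curves meet at x = 2, 5.
On [2, 5], v = -3*x^2 + 11*x - 9 is on top; that piece has area ∫[2,5] (-x^2 + 7*x - 10) dx = 9/2.

9/2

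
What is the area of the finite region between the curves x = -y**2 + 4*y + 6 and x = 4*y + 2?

Both boundary curves give x as a function of y, so integrate with respect to y. Setting them equal: -y**2 + 4 = 0, i.e. -(y - 2)*(y + 2) = 0, so they meet at y = -2, 2.
For y in [-2, 2], x = -y**2 + 4*y + 6 is on the right; area = ∫[-2,2] (-y**2 + 4) dy = 32/3.

32/3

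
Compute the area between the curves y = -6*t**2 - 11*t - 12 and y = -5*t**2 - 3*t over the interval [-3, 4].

The difference (-6*t**2 - 11*t - 12) - (-5*t**2 - 3*t) = -t**2 - 8*t - 12 changes sign at t = -2 inside [-3, 4], so split the integral there.
∫[-3,-2] (-t**2 - 8*t - 12) dt = 5/3.
∫[-2,4] (-t**2 - 8*t - 12) dt = -144; the area of that piece is 144.
Total area = 5/3 + 144 = 437/3.

437/3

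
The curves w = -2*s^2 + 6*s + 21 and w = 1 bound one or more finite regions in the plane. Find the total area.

343/3

Set the curves equal: -2*s^2 + 6*s + 21 = 1, so -2*s^2 + 6*s + 20 = 0, which factors as -2*(s - 5)*(s + 2) = 0. The curves meet at s = -2, 5.
On [-2, 5], w = -2*s^2 + 6*s + 21 is on top; that piece has area ∫[-2,5] (-2*s^2 + 6*s + 20) ds = 343/3.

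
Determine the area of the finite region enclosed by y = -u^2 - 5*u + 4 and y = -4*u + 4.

Set the curves equal: -u^2 - 5*u + 4 = -4*u + 4, so -u^2 - u = 0, which factors as -u*(u + 1) = 0. The curves meet at u = -1, 0.
On [-1, 0], y = -u^2 - 5*u + 4 is on top; that piece has area ∫[-1,0] (-u^2 - u) du = 1/6.

1/6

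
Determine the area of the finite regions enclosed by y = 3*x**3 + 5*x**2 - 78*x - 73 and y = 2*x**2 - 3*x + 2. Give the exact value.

Set the curves equal: 3*x**3 + 5*x**2 - 78*x - 73 = 2*x**2 - 3*x + 2, so 3*x**3 + 3*x**2 - 75*x - 75 = 0, which factors as 3*(x - 5)*(x + 1)*(x + 5) = 0. The curves meet at x = -5, -1, 5.
On [-5, -1], y = 3*x**3 + 5*x**2 - 78*x - 73 is on top; that piece has area ∫[-5,-1] (3*x**3 + 3*x**2 - 75*x - 75) dx = 256.
On [-1, 5], y = 2*x**2 - 3*x + 2 is on top; that piece has area ∫[-1,5] (-(3*x**3 + 3*x**2 - 75*x - 75)) dx = 756.
Total enclosed area = 256 + 756 = 1012.

1012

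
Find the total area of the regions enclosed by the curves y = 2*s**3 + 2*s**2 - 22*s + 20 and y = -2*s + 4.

Set the curves equal: 2*s**3 + 2*s**2 - 22*s + 20 = -2*s + 4, so 2*s**3 + 2*s**2 - 20*s + 16 = 0, which factors as 2*(s - 2)*(s - 1)*(s + 4) = 0. The curves meet at s = -4, 1, 2.
On [-4, 1], y = 2*s**3 + 2*s**2 - 22*s + 20 is on top; that piece has area ∫[-4,1] (2*s**3 + 2*s**2 - 20*s + 16) ds = 875/6.
On [1, 2], y = -2*s + 4 is on top; that piece has area ∫[1,2] (-(2*s**3 + 2*s**2 - 20*s + 16)) ds = 11/6.
Total enclosed area = 875/6 + 11/6 = 443/3.

443/3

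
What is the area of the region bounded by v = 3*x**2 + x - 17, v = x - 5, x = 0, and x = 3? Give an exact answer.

The difference (3*x**2 + x - 17) - (x - 5) = 3*x**2 - 12 changes sign at x = 2 inside [0, 3], so split the integral there.
∫[0,2] (3*x**2 - 12) dx = -16; the area of that piece is 16.
∫[2,3] (3*x**2 - 12) dx = 7.
Total area = 16 + 7 = 23.

23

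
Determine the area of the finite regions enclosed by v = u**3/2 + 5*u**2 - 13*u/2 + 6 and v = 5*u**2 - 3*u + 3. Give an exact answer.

131/8

Set the curves equal: u**3/2 + 5*u**2 - 13*u/2 + 6 = 5*u**2 - 3*u + 3, so u**3/2 - 7*u/2 + 3 = 0, which factors as (u - 2)*(u - 1)*(u + 3)/2 = 0. The curves meet at u = -3, 1, 2.
On [-3, 1], v = u**3/2 + 5*u**2 - 13*u/2 + 6 is on top; that piece has area ∫[-3,1] (u**3/2 - 7*u/2 + 3) du = 16.
On [1, 2], v = 5*u**2 - 3*u + 3 is on top; that piece has area ∫[1,2] (-(u**3/2 - 7*u/2 + 3)) du = 3/8.
Total enclosed area = 16 + 3/8 = 131/8.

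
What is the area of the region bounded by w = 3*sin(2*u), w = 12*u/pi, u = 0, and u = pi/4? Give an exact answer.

3/2 - 3*pi/8

On [0, pi/4], (3*sin(2*u)) - (12*u/pi) = -12*u/pi + 3*sin(2*u) is ≥ 0 throughout, so the area is a single integral of |-12*u/pi + 3*sin(2*u)|.
∫[0,pi/4] (-12*u/pi + 3*sin(2*u)) du = 3/2 - 3*pi/8.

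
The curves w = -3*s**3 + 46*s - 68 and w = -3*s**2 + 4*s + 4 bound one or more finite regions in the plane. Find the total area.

1741/4

Set the curves equal: -3*s**3 + 46*s - 68 = -3*s**2 + 4*s + 4, so -3*s**3 + 3*s**2 + 42*s - 72 = 0, which factors as -3*(s - 3)*(s - 2)*(s + 4) = 0. The curves meet at s = -4, 2, 3.
On [-4, 2], w = -3*s**2 + 4*s + 4 is on top; that piece has area ∫[-4,2] (-(-3*s**3 + 3*s**2 + 42*s - 72)) ds = 432.
On [2, 3], w = -3*s**3 + 46*s - 68 is on top; that piece has area ∫[2,3] (-3*s**3 + 3*s**2 + 42*s - 72) ds = 13/4.
Total enclosed area = 432 + 13/4 = 1741/4.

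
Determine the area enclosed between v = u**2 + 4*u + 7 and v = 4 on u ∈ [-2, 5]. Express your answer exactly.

The difference (u**2 + 4*u + 7) - (4) = u**2 + 4*u + 3 changes sign at u = -1 inside [-2, 5], so split the integral there.
∫[-2,-1] (u**2 + 4*u + 3) du = -2/3; the area of that piece is 2/3.
∫[-1,5] (u**2 + 4*u + 3) du = 108.
Total area = 2/3 + 108 = 326/3.

326/3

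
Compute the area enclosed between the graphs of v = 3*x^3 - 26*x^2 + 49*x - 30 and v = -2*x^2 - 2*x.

Set the curves equal: 3*x^3 - 26*x^2 + 49*x - 30 = -2*x^2 - 2*x, so 3*x^3 - 24*x^2 + 51*x - 30 = 0, which factors as 3*(x - 5)*(x - 2)*(x - 1) = 0. The curves meet at x = 1, 2, 5.
On [1, 2], v = 3*x^3 - 26*x^2 + 49*x - 30 is on top; that piece has area ∫[1,2] (3*x^3 - 24*x^2 + 51*x - 30) dx = 7/4.
On [2, 5], v = -2*x^2 - 2*x is on top; that piece has area ∫[2,5] (-(3*x^3 - 24*x^2 + 51*x - 30)) dx = 135/4.
Total enclosed area = 7/4 + 135/4 = 71/2.

71/2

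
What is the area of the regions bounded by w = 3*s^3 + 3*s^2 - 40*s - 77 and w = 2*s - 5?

Set the curves equal: 3*s^3 + 3*s^2 - 40*s - 77 = 2*s - 5, so 3*s^3 + 3*s^2 - 42*s - 72 = 0, which factors as 3*(s - 4)*(s + 2)*(s + 3) = 0. The curves meet at s = -3, -2, 4.
On [-3, -2], w = 3*s^3 + 3*s^2 - 40*s - 77 is on top; that piece has area ∫[-3,-2] (3*s^3 + 3*s^2 - 42*s - 72) ds = 13/4.
On [-2, 4], w = 2*s - 5 is on top; that piece has area ∫[-2,4] (-(3*s^3 + 3*s^2 - 42*s - 72)) ds = 432.
Total enclosed area = 13/4 + 432 = 1741/4.

1741/4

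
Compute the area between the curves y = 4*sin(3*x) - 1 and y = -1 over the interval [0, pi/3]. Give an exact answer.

On [0, pi/3], (4*sin(3*x) - 1) - (-1) = 4*sin(3*x) is ≥ 0 throughout, so the area is a single integral of |4*sin(3*x)|.
∫[0,pi/3] (4*sin(3*x)) dx = 8/3.

8/3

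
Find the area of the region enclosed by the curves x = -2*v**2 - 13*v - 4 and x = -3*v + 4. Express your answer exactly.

9

Both boundary curves give x as a function of v, so integrate with respect to v. Setting them equal: -2*v**2 - 10*v - 8 = 0, i.e. -2*(v + 1)*(v + 4) = 0, so they meet at v = -4, -1.
For v in [-4, -1], x = -2*v**2 - 13*v - 4 is on the right; area = ∫[-4,-1] (-2*v**2 - 10*v - 8) dv = 9.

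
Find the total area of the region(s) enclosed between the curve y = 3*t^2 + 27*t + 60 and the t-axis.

The curve meets the t-axis where 3*t^2 + 27*t + 60 = 0, i.e. 3*(t + 4)*(t + 5) = 0, at t = -5, -4.
On [-5, -4] the curve lies below the axis; ∫[-5,-4] (3*t^2 + 27*t + 60) dt = -1/2, giving area 1/2.

1/2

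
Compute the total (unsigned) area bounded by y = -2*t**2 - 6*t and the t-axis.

9

The curve meets the t-axis where -2*t**2 - 6*t = 0, i.e. -2*t*(t + 3) = 0, at t = -3, 0.
On [-3, 0] the curve lies above the axis; ∫[-3,0] (-2*t**2 - 6*t) dt = 9, giving area 9.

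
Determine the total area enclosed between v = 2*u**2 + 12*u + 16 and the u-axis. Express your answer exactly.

The curve meets the u-axis where 2*u**2 + 12*u + 16 = 0, i.e. 2*(u + 2)*(u + 4) = 0, at u = -4, -2.
On [-4, -2] the curve lies below the axis; ∫[-4,-2] (2*u**2 + 12*u + 16) du = -8/3, giving area 8/3.

8/3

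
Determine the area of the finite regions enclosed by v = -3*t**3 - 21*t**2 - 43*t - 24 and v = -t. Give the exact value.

37/4

Set the curves equal: -3*t**3 - 21*t**2 - 43*t - 24 = -t, so -3*t**3 - 21*t**2 - 42*t - 24 = 0, which factors as -3*(t + 1)*(t + 2)*(t + 4) = 0. The curves meet at t = -4, -2, -1.
On [-4, -2], v = -t is on top; that piece has area ∫[-4,-2] (-(-3*t**3 - 21*t**2 - 42*t - 24)) dt = 8.
On [-2, -1], v = -3*t**3 - 21*t**2 - 43*t - 24 is on top; that piece has area ∫[-2,-1] (-3*t**3 - 21*t**2 - 42*t - 24) dt = 5/4.
Total enclosed area = 8 + 5/4 = 37/4.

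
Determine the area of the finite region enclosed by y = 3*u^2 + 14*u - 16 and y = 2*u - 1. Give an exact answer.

Set the curves equal: 3*u^2 + 14*u - 16 = 2*u - 1, so 3*u^2 + 12*u - 15 = 0, which factors as 3*(u - 1)*(u + 5) = 0. The curves meet at u = -5, 1.
On [-5, 1], y = 2*u - 1 is on top; that piece has area ∫[-5,1] (-(3*u^2 + 12*u - 15)) du = 108.

108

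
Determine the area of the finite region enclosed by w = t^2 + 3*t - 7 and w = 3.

343/6

Set the curves equal: t^2 + 3*t - 7 = 3, so t^2 + 3*t - 10 = 0, which factors as (t - 2)*(t + 5) = 0. The curves meet at t = -5, 2.
On [-5, 2], w = 3 is on top; that piece has area ∫[-5,2] (-(t^2 + 3*t - 10)) dt = 343/6.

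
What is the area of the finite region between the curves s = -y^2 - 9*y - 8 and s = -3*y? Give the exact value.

Both boundary curves give s as a function of y, so integrate with respect to y. Setting them equal: -y^2 - 6*y - 8 = 0, i.e. -(y + 2)*(y + 4) = 0, so they meet at y = -4, -2.
For y in [-4, -2], s = -y^2 - 9*y - 8 is on the right; area = ∫[-4,-2] (-y^2 - 6*y - 8) dy = 4/3.

4/3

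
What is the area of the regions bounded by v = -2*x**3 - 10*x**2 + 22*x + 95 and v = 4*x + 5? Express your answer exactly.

Set the curves equal: -2*x**3 - 10*x**2 + 22*x + 95 = 4*x + 5, so -2*x**3 - 10*x**2 + 18*x + 90 = 0, which factors as -2*(x - 3)*(x + 3)*(x + 5) = 0. The curves meet at x = -5, -3, 3.
On [-5, -3], v = 4*x + 5 is on top; that piece has area ∫[-5,-3] (-(-2*x**3 - 10*x**2 + 18*x + 90)) dx = 56/3.
On [-3, 3], v = -2*x**3 - 10*x**2 + 22*x + 95 is on top; that piece has area ∫[-3,3] (-2*x**3 - 10*x**2 + 18*x + 90) dx = 360.
Total enclosed area = 56/3 + 360 = 1136/3.

1136/3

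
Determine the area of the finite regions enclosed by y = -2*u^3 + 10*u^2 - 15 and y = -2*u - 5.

Set the curves equal: -2*u^3 + 10*u^2 - 15 = -2*u - 5, so -2*u^3 + 10*u^2 + 2*u - 10 = 0, which factors as -2*(u - 5)*(u - 1)*(u + 1) = 0. The curves meet at u = -1, 1, 5.
On [-1, 1], y = -2*u - 5 is on top; that piece has area ∫[-1,1] (-(-2*u^3 + 10*u^2 + 2*u - 10)) du = 40/3.
On [1, 5], y = -2*u^3 + 10*u^2 - 15 is on top; that piece has area ∫[1,5] (-2*u^3 + 10*u^2 + 2*u - 10) du = 256/3.
Total enclosed area = 40/3 + 256/3 = 296/3.

296/3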